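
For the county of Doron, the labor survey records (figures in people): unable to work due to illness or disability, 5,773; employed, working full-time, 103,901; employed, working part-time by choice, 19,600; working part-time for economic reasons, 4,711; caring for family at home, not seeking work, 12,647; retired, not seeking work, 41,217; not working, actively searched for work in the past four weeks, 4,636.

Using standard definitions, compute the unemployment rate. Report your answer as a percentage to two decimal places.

Unemployment rate ≈ 3.49%.

Employed = 103,901 + 19,600 + 4,711 = 128,212 (anyone who worked, including part-time for economic reasons, counts as employed).
Unemployed = 4,636.
Labor force = 128,212 + 4,636 = 132,848.
Unemployment rate = 4,636 / 132,848 = 3.49%.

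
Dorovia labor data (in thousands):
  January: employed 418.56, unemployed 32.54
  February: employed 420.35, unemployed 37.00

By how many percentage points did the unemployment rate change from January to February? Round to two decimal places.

The unemployment rate changed by +0.88 percentage points.

January: labor force = 418.56 + 32.54 = 451.10; u = 32.54/451.10 = 7.21%.
February: labor force = 420.35 + 37.00 = 457.35; u = 37.00/457.35 = 8.09%.
Change = 8.09% − 7.21% = +0.88 pp.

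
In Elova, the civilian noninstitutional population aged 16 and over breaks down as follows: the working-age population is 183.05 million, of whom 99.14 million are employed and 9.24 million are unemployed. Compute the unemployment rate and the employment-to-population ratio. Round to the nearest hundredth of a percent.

Labor force = employed + unemployed = 99.14 + 9.24 = 108.38 million.
Unemployment rate = 9.24 / 108.38 = 8.53%.
Employment-population ratio = 99.14 / 183.05 = 54.16%.

Unemployment rate ≈ 8.53%; employment-population ratio ≈ 54.16%.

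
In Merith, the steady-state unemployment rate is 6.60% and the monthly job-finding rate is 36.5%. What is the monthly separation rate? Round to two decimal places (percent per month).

Separation rate ≈ 2.58% per month.

From u* = s/(s+f): s = u·f/(1−u).
s = 0.0660 × 36.5 / (1 − 0.0660) = 2.4090 / 0.9340 ≈ 2.58% per month.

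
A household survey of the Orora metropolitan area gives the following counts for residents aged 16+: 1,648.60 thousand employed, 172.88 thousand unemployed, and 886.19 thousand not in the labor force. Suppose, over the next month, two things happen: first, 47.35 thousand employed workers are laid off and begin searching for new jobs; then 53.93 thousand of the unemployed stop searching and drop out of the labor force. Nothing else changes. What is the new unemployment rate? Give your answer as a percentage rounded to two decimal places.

Initially, labor force = 1,648.60 + 172.88 = 1,821.48 thousand, so u = 172.88/1,821.48 = 9.49%.
After the first change, employed falls and unemployed rises by 47.35; labor force unchanged → E = 1,601.25, U = 220.23, labor force = 1,821.48 thousand.
After the second change, unemployed and labor force both fall by 53.93 → E = 1,601.25, U = 166.30, labor force = 1,767.55 thousand.
New unemployment rate = 166.30 / 1,767.55 = 9.41%.

New unemployment rate ≈ 9.41%.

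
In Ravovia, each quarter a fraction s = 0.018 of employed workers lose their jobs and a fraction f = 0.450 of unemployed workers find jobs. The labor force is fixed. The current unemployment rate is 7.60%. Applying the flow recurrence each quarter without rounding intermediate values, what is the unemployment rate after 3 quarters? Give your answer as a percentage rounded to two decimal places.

With a fixed labor force, u_{t+1} = u_t + s·(1−u_t) − f·u_t = u_t·(1−s−f) + s.
Here 1−s−f = 0.532 and s = 0.018.
u_1 = 0.076000 × 0.532 + 0.018 = 0.058432.
u_2 = 0.058432 × 0.532 + 0.018 = 0.049086.
u_3 = 0.049086 × 0.532 + 0.018 = 0.044114.

Unemployment rate after three quarters ≈ 4.41%.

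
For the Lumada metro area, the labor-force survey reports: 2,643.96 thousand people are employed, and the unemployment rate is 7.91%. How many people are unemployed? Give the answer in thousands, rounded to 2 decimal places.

Let U be the number unemployed. The labor force is E + U, and U/(E+U) = 0.0791.
So U = 0.0791 × 2,643.96 / (1 − 0.0791) = 209.1372 / 0.9209 ≈ 227.10 thousand.

About 227.10 thousand are unemployed.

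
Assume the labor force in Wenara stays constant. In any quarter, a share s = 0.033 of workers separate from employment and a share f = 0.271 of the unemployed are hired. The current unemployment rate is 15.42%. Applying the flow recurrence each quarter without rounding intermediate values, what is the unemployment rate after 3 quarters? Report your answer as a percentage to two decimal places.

With a fixed labor force, u_{t+1} = u_t + s·(1−u_t) − f·u_t = u_t·(1−s−f) + s.
Here 1−s−f = 0.696 and s = 0.033.
u_1 = 0.154200 × 0.696 + 0.033 = 0.140323.
u_2 = 0.140323 × 0.696 + 0.033 = 0.130665.
u_3 = 0.130665 × 0.696 + 0.033 = 0.123943.

Unemployment rate after three quarters ≈ 12.39%.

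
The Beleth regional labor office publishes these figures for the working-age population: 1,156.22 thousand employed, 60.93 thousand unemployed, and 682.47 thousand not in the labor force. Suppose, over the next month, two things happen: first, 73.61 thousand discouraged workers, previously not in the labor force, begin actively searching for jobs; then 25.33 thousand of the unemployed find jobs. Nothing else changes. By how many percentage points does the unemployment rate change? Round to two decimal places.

Initially, labor force = 1,156.22 + 60.93 = 1,217.15 thousand, so u = 60.93/1,217.15 = 5.01%.
After the first change, unemployed and labor force both rise by 73.61 → E = 1,156.22, U = 134.54, labor force = 1,290.76 thousand.
After the second change, unemployed falls and employed rises by 25.33; labor force unchanged → E = 1,181.55, U = 109.21, labor force = 1,290.76 thousand.
New unemployment rate = 109.21 / 1,290.76 = 8.46%.
Change = 8.46% − 5.01% = +3.45 percentage points.

The unemployment rate changes by +3.45 percentage points.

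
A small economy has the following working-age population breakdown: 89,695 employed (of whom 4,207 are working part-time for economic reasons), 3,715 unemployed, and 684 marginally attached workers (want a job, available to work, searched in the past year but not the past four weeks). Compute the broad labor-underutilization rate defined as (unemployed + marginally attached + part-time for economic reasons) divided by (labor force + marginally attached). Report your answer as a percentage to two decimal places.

Broad underutilization rate ≈ 9.15%.

Labor force = 89,695 + 3,715 = 93,410.
Numerator = 3,715 + 684 + 4,207 = 8,606.
Denominator = 93,410 + 684 = 94,094.
Broad rate = 8,606 / 94,094 = 9.15%.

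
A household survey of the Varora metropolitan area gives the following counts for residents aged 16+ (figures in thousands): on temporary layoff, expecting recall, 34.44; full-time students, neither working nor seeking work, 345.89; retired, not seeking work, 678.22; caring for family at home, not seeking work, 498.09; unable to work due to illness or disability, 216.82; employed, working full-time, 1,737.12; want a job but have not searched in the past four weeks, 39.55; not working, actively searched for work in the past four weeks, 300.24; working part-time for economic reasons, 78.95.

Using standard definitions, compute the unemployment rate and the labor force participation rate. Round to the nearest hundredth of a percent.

Unemployment rate ≈ 15.56%; labor force participation rate ≈ 54.74%.

Employed = 1,737.12 + 78.95 = 1,816.07 thousand (anyone who worked, including part-time for economic reasons, counts as employed).
Unemployed = 34.44 + 300.24 = 334.68 thousand (jobless and actively searching, or on temporary layoff).
Labor force = 1,816.07 + 334.68 = 2,150.75 thousand.
Not in labor force = 345.89 + 678.22 + 498.09 + 216.82 + 39.55 = 1,778.57 thousand (those not working and not actively searching are outside the labor force — including those who want a job but have given up searching).
Civilian working-age population = 2,150.75 + 1,778.57 = 3,929.32 thousand.
Unemployment rate = 334.68 / 2,150.75 = 15.56%.
Labor force participation rate = 2,150.75 / 3,929.32 = 54.74%.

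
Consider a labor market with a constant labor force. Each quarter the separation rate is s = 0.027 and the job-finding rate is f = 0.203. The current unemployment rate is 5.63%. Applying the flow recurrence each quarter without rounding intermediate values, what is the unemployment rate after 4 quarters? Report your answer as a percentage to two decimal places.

With a fixed labor force, u_{t+1} = u_t + s·(1−u_t) − f·u_t = u_t·(1−s−f) + s.
Here 1−s−f = 0.770 and s = 0.027.
u_1 = 0.056300 × 0.770 + 0.027 = 0.070351.
u_2 = 0.070351 × 0.770 + 0.027 = 0.081170.
u_3 = 0.081170 × 0.770 + 0.027 = 0.089501.
u_4 = 0.089501 × 0.770 + 0.027 = 0.095916.

Unemployment rate after four quarters ≈ 9.59%.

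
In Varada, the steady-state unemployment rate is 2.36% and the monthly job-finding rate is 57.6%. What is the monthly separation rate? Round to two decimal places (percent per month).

Separation rate ≈ 1.39% per month.

From u* = s/(s+f): s = u·f/(1−u).
s = 0.0236 × 57.6 / (1 − 0.0236) = 1.3594 / 0.9764 ≈ 1.39% per month.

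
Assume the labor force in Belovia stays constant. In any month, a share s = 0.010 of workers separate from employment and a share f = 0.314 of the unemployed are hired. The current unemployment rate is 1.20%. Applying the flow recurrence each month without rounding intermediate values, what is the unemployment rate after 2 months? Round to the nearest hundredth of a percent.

With a fixed labor force, u_{t+1} = u_t + s·(1−u_t) − f·u_t = u_t·(1−s−f) + s.
Here 1−s−f = 0.676 and s = 0.010.
u_1 = 0.012000 × 0.676 + 0.010 = 0.018112.
u_2 = 0.018112 × 0.676 + 0.010 = 0.022244.

Unemployment rate after two months ≈ 2.22%.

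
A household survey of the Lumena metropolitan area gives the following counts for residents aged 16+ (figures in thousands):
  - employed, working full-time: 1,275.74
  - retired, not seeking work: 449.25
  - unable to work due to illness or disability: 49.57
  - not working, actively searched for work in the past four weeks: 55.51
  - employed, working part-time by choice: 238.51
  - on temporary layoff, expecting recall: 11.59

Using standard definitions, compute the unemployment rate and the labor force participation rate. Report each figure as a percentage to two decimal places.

Unemployment rate ≈ 4.24%; labor force participation rate ≈ 76.02%.

Employed = 1,275.74 + 238.51 = 1,514.25 thousand.
Unemployed = 55.51 + 11.59 = 67.10 thousand (jobless and actively searching, or on temporary layoff).
Labor force = 1,514.25 + 67.10 = 1,581.35 thousand.
Not in labor force = 449.25 + 49.57 = 498.82 thousand (those not working and not actively searching are outside the labor force).
Civilian working-age population = 1,581.35 + 498.82 = 2,080.17 thousand.
Unemployment rate = 67.10 / 1,581.35 = 4.24%.
Labor force participation rate = 1,581.35 / 2,080.17 = 76.02%.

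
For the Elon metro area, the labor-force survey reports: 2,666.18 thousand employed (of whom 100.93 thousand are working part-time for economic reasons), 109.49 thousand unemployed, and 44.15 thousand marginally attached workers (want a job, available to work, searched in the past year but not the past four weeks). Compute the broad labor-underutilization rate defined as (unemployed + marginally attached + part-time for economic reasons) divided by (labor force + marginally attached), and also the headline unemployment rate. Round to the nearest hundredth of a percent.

Broad underutilization rate ≈ 9.03%; headline unemployment rate ≈ 3.94%.

Labor force = 2,666.18 + 109.49 = 2,775.67 thousand.
Numerator = 109.49 + 44.15 + 100.93 = 254.57 thousand.
Denominator = 2,775.67 + 44.15 = 2,819.82 thousand.
Broad rate = 254.57 / 2,819.82 = 9.03%.
Headline unemployment rate = 109.49 / 2,775.67 = 3.94%.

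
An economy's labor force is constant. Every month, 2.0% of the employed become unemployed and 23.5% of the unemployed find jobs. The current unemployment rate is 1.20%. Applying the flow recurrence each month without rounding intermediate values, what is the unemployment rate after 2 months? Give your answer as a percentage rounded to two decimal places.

With a fixed labor force, u_{t+1} = u_t + s·(1−u_t) − f·u_t = u_t·(1−s−f) + s.
Here 1−s−f = 0.745 and s = 0.020.
u_1 = 0.012000 × 0.745 + 0.020 = 0.028940.
u_2 = 0.028940 × 0.745 + 0.020 = 0.041560.

Unemployment rate after two months ≈ 4.16%.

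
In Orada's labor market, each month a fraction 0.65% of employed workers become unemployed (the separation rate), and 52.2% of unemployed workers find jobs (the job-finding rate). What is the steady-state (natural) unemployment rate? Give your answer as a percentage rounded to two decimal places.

Steady-state unemployment rate ≈ 1.23%.

At steady state the flows balance: s·E = f·U, so U/(E+U) = s/(s+f).
u* = 0.65 / (0.65 + 52.2) = 0.65 / 52.85 = 1.23%.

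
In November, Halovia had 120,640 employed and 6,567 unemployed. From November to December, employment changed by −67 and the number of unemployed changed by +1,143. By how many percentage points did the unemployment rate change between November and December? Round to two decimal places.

The unemployment rate changed by +0.85 percentage points.

November: labor force = 120,640 + 6,567 = 127,207; u = 6,567/127,207 = 5.16%.
December: labor force = 120,573 + 7,710 = 128,283; u = 7,710/128,283 = 6.01%.
Change = 6.01% − 5.16% = +0.85 pp.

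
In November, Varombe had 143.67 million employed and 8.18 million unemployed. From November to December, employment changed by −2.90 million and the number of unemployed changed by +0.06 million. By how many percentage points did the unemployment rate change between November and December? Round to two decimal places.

The unemployment rate changed by +0.14 percentage points.

November: labor force = 143.67 + 8.18 = 151.85; u = 8.18/151.85 = 5.39%.
December: labor force = 140.77 + 8.24 = 149.01; u = 8.24/149.01 = 5.53%.
Change = 5.53% − 5.39% = +0.14 pp.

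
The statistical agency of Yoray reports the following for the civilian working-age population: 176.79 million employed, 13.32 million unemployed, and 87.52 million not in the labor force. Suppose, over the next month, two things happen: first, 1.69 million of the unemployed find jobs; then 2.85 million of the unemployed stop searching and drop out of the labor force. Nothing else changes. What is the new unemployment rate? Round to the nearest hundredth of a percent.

Initially, labor force = 176.79 + 13.32 = 190.11 million, so u = 13.32/190.11 = 7.01%.
After the first change, unemployed falls and employed rises by 1.69; labor force unchanged → E = 178.48, U = 11.63, labor force = 190.11 million.
After the second change, unemployed and labor force both fall by 2.85 → E = 178.48, U = 8.78, labor force = 187.26 million.
New unemployment rate = 8.78 / 187.26 = 4.69%.

New unemployment rate ≈ 4.69%.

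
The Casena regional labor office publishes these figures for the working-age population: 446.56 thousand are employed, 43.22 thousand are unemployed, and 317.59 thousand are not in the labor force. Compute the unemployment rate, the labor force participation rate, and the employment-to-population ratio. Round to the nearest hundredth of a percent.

Unemployment rate ≈ 8.82%; labor force participation rate ≈ 60.66%; employment-population ratio ≈ 55.31%.

Labor force = employed + unemployed = 446.56 + 43.22 = 489.78 thousand.
Working-age population = 489.78 + 317.59 = 807.37 thousand.
Unemployment rate = 43.22 / 489.78 = 8.82%.
Labor force participation rate = 489.78 / 807.37 = 60.66%.
Employment-population ratio = 446.56 / 807.37 = 55.31%.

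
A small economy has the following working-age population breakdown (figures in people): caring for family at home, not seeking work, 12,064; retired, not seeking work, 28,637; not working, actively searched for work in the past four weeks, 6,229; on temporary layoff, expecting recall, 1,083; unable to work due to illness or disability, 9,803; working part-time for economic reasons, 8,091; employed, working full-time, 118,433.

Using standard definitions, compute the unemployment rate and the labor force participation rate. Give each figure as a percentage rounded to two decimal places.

Employed = 8,091 + 118,433 = 126,524 (anyone who worked, including part-time for economic reasons, counts as employed).
Unemployed = 6,229 + 1,083 = 7,312 (jobless and actively searching, or on temporary layoff).
Labor force = 126,524 + 7,312 = 133,836.
Not in labor force = 12,064 + 28,637 + 9,803 = 50,504 (those not working and not actively searching are outside the labor force).
Civilian working-age population = 133,836 + 50,504 = 184,340.
Unemployment rate = 7,312 / 133,836 = 5.46%.
Labor force participation rate = 133,836 / 184,340 = 72.60%.

Unemployment rate ≈ 5.46%; labor force participation rate ≈ 72.60%.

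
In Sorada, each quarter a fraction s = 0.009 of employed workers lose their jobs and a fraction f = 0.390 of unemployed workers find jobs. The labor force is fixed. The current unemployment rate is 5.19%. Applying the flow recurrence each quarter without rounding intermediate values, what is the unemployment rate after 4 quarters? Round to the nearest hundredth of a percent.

With a fixed labor force, u_{t+1} = u_t + s·(1−u_t) − f·u_t = u_t·(1−s−f) + s.
Here 1−s−f = 0.601 and s = 0.009.
u_1 = 0.051900 × 0.601 + 0.009 = 0.040192.
u_2 = 0.040192 × 0.601 + 0.009 = 0.033155.
u_3 = 0.033155 × 0.601 + 0.009 = 0.028926.
u_4 = 0.028926 × 0.601 + 0.009 = 0.026385.

Unemployment rate after four quarters ≈ 2.64%.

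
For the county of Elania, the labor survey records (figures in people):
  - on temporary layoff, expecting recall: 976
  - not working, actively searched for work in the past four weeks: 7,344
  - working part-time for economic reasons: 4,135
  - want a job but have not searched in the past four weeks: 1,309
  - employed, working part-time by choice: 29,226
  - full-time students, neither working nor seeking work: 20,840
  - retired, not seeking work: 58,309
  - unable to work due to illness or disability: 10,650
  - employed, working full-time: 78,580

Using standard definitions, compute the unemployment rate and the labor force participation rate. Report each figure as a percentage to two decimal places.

Unemployment rate ≈ 6.92%; labor force participation rate ≈ 56.90%.

Employed = 4,135 + 29,226 + 78,580 = 111,941 (anyone who worked, including part-time for economic reasons, counts as employed).
Unemployed = 976 + 7,344 = 8,320 (jobless and actively searching, or on temporary layoff).
Labor force = 111,941 + 8,320 = 120,261.
Not in labor force = 1,309 + 20,840 + 58,309 + 10,650 = 91,108 (those not working and not actively searching are outside the labor force — including those who want a job but have given up searching).
Civilian working-age population = 120,261 + 91,108 = 211,369.
Unemployment rate = 8,320 / 120,261 = 6.92%.
Labor force participation rate = 120,261 / 211,369 = 56.90%.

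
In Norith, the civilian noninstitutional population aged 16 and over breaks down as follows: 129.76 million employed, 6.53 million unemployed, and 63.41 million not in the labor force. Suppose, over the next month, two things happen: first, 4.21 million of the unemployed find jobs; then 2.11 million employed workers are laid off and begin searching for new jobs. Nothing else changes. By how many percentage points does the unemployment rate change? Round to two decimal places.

The unemployment rate changes by −1.54 percentage points.

Initially, labor force = 129.76 + 6.53 = 136.29 million, so u = 6.53/136.29 = 4.79%.
After the first change, unemployed falls and employed rises by 4.21; labor force unchanged → E = 133.97, U = 2.32, labor force = 136.29 million.
After the second change, employed falls and unemployed rises by 2.11; labor force unchanged → E = 131.86, U = 4.43, labor force = 136.29 million.
New unemployment rate = 4.43 / 136.29 = 3.25%.
Change = 3.25% − 4.79% = −1.54 percentage points.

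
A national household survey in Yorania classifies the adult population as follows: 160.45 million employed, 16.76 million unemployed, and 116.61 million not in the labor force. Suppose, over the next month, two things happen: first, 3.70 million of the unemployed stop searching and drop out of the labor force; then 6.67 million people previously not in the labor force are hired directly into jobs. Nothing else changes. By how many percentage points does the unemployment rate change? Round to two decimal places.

Initially, labor force = 160.45 + 16.76 = 177.21 million, so u = 16.76/177.21 = 9.46%.
After the first change, unemployed and labor force both fall by 3.70 → E = 160.45, U = 13.06, labor force = 173.51 million.
After the second change, employed and labor force both rise by 6.67; unemployed unchanged → E = 167.12, U = 13.06, labor force = 180.18 million.
New unemployment rate = 13.06 / 180.18 = 7.25%.
Change = 7.25% − 9.46% = −2.21 percentage points.

The unemployment rate changes by −2.21 percentage points.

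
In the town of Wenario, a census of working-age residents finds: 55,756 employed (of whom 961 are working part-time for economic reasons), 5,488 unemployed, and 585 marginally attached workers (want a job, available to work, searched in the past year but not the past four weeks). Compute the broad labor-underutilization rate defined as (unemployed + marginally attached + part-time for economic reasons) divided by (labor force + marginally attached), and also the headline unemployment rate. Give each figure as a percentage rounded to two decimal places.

Labor force = 55,756 + 5,488 = 61,244.
Numerator = 5,488 + 585 + 961 = 7,034.
Denominator = 61,244 + 585 = 61,829.
Broad rate = 7,034 / 61,829 = 11.38%.
Headline unemployment rate = 5,488 / 61,244 = 8.96%.

Broad underutilization rate ≈ 11.38%; headline unemployment rate ≈ 8.96%.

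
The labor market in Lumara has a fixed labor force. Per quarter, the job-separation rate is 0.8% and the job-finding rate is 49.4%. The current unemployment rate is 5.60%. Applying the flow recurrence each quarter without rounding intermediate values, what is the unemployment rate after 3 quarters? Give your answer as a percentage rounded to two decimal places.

With a fixed labor force, u_{t+1} = u_t + s·(1−u_t) − f·u_t = u_t·(1−s−f) + s.
Here 1−s−f = 0.498 and s = 0.008.
u_1 = 0.056000 × 0.498 + 0.008 = 0.035888.
u_2 = 0.035888 × 0.498 + 0.008 = 0.025872.
u_3 = 0.025872 × 0.498 + 0.008 = 0.020884.

Unemployment rate after three quarters ≈ 2.09%.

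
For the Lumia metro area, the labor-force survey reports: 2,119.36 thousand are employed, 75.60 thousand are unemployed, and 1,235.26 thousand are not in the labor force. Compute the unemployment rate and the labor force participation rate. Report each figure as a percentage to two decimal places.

Unemployment rate ≈ 3.44%; labor force participation rate ≈ 63.99%.

Labor force = employed + unemployed = 2,119.36 + 75.60 = 2,194.96 thousand.
Working-age population = 2,194.96 + 1,235.26 = 3,430.22 thousand.
Unemployment rate = 75.60 / 2,194.96 = 3.44%.
Labor force participation rate = 2,194.96 / 3,430.22 = 63.99%.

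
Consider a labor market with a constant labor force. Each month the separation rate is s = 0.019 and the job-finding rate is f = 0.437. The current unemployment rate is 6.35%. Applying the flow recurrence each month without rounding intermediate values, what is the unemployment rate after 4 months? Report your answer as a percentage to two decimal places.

With a fixed labor force, u_{t+1} = u_t + s·(1−u_t) − f·u_t = u_t·(1−s−f) + s.
Here 1−s−f = 0.544 and s = 0.019.
u_1 = 0.063500 × 0.544 + 0.019 = 0.053544.
u_2 = 0.053544 × 0.544 + 0.019 = 0.048128.
u_3 = 0.048128 × 0.544 + 0.019 = 0.045182.
u_4 = 0.045182 × 0.544 + 0.019 = 0.043579.

Unemployment rate after four months ≈ 4.36%.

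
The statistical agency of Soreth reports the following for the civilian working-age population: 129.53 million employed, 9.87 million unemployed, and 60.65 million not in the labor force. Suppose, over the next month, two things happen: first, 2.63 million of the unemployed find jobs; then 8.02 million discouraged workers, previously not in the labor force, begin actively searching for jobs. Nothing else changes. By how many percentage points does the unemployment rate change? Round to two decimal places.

Initially, labor force = 129.53 + 9.87 = 139.40 million, so u = 9.87/139.40 = 7.08%.
After the first change, unemployed falls and employed rises by 2.63; labor force unchanged → E = 132.16, U = 7.24, labor force = 139.40 million.
After the second change, unemployed and labor force both rise by 8.02 → E = 132.16, U = 15.26, labor force = 147.42 million.
New unemployment rate = 15.26 / 147.42 = 10.35%.
Change = 10.35% − 7.08% = +3.27 percentage points.

The unemployment rate changes by +3.27 percentage points.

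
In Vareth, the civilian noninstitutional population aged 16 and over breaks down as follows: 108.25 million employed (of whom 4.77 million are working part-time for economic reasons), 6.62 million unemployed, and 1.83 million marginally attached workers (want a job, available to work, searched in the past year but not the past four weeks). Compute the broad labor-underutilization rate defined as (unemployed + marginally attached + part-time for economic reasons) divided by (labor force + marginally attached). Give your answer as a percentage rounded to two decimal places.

Labor force = 108.25 + 6.62 = 114.87 million.
Numerator = 6.62 + 1.83 + 4.77 = 13.22 million.
Denominator = 114.87 + 1.83 = 116.70 million.
Broad rate = 13.22 / 116.70 = 11.33%.

Broad underutilization rate ≈ 11.33%.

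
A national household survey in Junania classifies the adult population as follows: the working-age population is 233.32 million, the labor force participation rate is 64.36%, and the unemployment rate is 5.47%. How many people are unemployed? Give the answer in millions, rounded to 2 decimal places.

About 8.21 million are unemployed.

Labor force = 0.6436 × 233.32 = 150.16 million.
Unemployed = 0.0547 × 150.16 ≈ 8.21 million.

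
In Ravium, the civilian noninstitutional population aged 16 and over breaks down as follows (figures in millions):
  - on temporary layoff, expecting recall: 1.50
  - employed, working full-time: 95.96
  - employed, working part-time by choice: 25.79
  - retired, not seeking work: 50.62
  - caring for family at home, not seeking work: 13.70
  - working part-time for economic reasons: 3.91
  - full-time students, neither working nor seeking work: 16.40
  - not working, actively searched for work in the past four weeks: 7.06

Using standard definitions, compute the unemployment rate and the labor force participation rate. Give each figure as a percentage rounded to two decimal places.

Employed = 95.96 + 25.79 + 3.91 = 125.66 million (anyone who worked, including part-time for economic reasons, counts as employed).
Unemployed = 1.50 + 7.06 = 8.56 million (jobless and actively searching, or on temporary layoff).
Labor force = 125.66 + 8.56 = 134.22 million.
Not in labor force = 50.62 + 13.70 + 16.40 = 80.72 million (those not working and not actively searching are outside the labor force).
Civilian working-age population = 134.22 + 80.72 = 214.94 million.
Unemployment rate = 8.56 / 134.22 = 6.38%.
Labor force participation rate = 134.22 / 214.94 = 62.45%.

Unemployment rate ≈ 6.38%; labor force participation rate ≈ 62.45%.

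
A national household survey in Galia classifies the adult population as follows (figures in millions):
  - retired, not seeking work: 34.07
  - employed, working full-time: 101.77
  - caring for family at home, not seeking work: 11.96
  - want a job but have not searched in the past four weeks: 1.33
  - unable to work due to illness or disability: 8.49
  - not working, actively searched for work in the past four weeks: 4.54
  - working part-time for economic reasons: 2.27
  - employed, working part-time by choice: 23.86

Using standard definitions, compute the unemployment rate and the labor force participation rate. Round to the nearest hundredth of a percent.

Unemployment rate ≈ 3.43%; labor force participation rate ≈ 70.34%.

Employed = 101.77 + 2.27 + 23.86 = 127.90 million (anyone who worked, including part-time for economic reasons, counts as employed).
Unemployed = 4.54 million.
Labor force = 127.90 + 4.54 = 132.44 million.
Not in labor force = 34.07 + 11.96 + 1.33 + 8.49 = 55.85 million (those not working and not actively searching are outside the labor force — including those who want a job but have given up searching).
Civilian working-age population = 132.44 + 55.85 = 188.29 million.
Unemployment rate = 4.54 / 132.44 = 3.43%.
Labor force participation rate = 132.44 / 188.29 = 70.34%.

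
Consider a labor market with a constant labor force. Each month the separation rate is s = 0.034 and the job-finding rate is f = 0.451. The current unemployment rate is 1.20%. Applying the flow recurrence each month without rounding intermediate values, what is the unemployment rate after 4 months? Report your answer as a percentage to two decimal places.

With a fixed labor force, u_{t+1} = u_t + s·(1−u_t) − f·u_t = u_t·(1−s−f) + s.
Here 1−s−f = 0.515 and s = 0.034.
u_1 = 0.012000 × 0.515 + 0.034 = 0.040180.
u_2 = 0.040180 × 0.515 + 0.034 = 0.054693.
u_3 = 0.054693 × 0.515 + 0.034 = 0.062167.
u_4 = 0.062167 × 0.515 + 0.034 = 0.066016.

Unemployment rate after four months ≈ 6.60%.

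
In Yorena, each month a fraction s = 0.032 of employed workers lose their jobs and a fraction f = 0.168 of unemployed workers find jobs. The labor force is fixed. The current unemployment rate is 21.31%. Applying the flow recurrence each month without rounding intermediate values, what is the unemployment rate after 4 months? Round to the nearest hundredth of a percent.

Unemployment rate after four months ≈ 18.17%.

With a fixed labor force, u_{t+1} = u_t + s·(1−u_t) − f·u_t = u_t·(1−s−f) + s.
Here 1−s−f = 0.800 and s = 0.032.
u_1 = 0.213100 × 0.800 + 0.032 = 0.202480.
u_2 = 0.202480 × 0.800 + 0.032 = 0.193984.
u_3 = 0.193984 × 0.800 + 0.032 = 0.187187.
u_4 = 0.187187 × 0.800 + 0.032 = 0.181750.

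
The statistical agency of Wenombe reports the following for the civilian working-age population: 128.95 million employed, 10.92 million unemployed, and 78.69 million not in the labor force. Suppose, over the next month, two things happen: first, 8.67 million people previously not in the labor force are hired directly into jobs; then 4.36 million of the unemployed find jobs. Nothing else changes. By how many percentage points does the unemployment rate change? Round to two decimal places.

The unemployment rate changes by −3.39 percentage points.

Initially, labor force = 128.95 + 10.92 = 139.87 million, so u = 10.92/139.87 = 7.81%.
After the first change, employed and labor force both rise by 8.67; unemployed unchanged → E = 137.62, U = 10.92, labor force = 148.54 million.
After the second change, unemployed falls and employed rises by 4.36; labor force unchanged → E = 141.98, U = 6.56, labor force = 148.54 million.
New unemployment rate = 6.56 / 148.54 = 4.42%.
Change = 4.42% − 7.81% = −3.39 percentage points.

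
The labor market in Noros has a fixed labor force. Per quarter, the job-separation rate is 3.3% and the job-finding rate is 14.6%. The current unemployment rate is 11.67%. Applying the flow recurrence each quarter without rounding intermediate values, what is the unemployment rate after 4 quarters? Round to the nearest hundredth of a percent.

Unemployment rate after four quarters ≈ 15.36%.

With a fixed labor force, u_{t+1} = u_t + s·(1−u_t) − f·u_t = u_t·(1−s−f) + s.
Here 1−s−f = 0.821 and s = 0.033.
u_1 = 0.116700 × 0.821 + 0.033 = 0.128811.
u_2 = 0.128811 × 0.821 + 0.033 = 0.138754.
u_3 = 0.138754 × 0.821 + 0.033 = 0.146917.
u_4 = 0.146917 × 0.821 + 0.033 = 0.153619.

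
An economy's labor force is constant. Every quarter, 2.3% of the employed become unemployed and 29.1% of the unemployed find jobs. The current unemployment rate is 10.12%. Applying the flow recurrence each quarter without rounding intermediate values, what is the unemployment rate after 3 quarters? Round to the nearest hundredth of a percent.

With a fixed labor force, u_{t+1} = u_t + s·(1−u_t) − f·u_t = u_t·(1−s−f) + s.
Here 1−s−f = 0.686 and s = 0.023.
u_1 = 0.101200 × 0.686 + 0.023 = 0.092423.
u_2 = 0.092423 × 0.686 + 0.023 = 0.086402.
u_3 = 0.086402 × 0.686 + 0.023 = 0.082272.

Unemployment rate after three quarters ≈ 8.23%.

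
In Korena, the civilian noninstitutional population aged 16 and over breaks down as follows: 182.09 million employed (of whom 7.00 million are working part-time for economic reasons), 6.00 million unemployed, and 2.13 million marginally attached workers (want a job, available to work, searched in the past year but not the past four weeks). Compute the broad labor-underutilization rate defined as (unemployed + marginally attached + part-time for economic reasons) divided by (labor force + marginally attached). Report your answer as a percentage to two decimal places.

Labor force = 182.09 + 6.00 = 188.09 million.
Numerator = 6.00 + 2.13 + 7.00 = 15.13 million.
Denominator = 188.09 + 2.13 = 190.22 million.
Broad rate = 15.13 / 190.22 = 7.95%.

Broad underutilization rate ≈ 7.95%.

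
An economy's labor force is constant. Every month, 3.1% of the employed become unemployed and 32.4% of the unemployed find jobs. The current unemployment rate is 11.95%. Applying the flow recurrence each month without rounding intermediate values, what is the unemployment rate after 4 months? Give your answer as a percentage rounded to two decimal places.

With a fixed labor force, u_{t+1} = u_t + s·(1−u_t) − f·u_t = u_t·(1−s−f) + s.
Here 1−s−f = 0.645 and s = 0.031.
u_1 = 0.119500 × 0.645 + 0.031 = 0.108077.
u_2 = 0.108077 × 0.645 + 0.031 = 0.100710.
u_3 = 0.100710 × 0.645 + 0.031 = 0.095958.
u_4 = 0.095958 × 0.645 + 0.031 = 0.092893.

Unemployment rate after four months ≈ 9.29%.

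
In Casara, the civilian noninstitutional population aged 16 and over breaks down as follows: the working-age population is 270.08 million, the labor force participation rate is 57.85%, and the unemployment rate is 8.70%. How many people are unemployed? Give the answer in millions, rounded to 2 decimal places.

About 13.59 million are unemployed.

Labor force = 0.5785 × 270.08 = 156.24 million.
Unemployed = 0.0870 × 156.24 ≈ 13.59 million.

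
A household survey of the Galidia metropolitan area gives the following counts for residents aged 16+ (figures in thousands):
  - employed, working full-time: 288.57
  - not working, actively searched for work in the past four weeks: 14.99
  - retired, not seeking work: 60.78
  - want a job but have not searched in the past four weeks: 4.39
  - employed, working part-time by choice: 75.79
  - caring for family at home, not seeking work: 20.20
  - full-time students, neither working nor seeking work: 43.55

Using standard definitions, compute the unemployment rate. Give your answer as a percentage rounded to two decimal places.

Unemployment rate ≈ 3.95%.

Employed = 288.57 + 75.79 = 364.36 thousand.
Unemployed = 14.99 thousand.
Labor force = 364.36 + 14.99 = 379.35 thousand.
Unemployment rate = 14.99 / 379.35 = 3.95%.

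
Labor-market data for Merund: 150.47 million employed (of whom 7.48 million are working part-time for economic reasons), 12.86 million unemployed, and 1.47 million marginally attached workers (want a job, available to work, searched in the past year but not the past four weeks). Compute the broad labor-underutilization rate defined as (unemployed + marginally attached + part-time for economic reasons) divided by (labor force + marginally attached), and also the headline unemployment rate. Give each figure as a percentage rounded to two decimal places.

Broad underutilization rate ≈ 13.23%; headline unemployment rate ≈ 7.87%.

Labor force = 150.47 + 12.86 = 163.33 million.
Numerator = 12.86 + 1.47 + 7.48 = 21.81 million.
Denominator = 163.33 + 1.47 = 164.80 million.
Broad rate = 21.81 / 164.80 = 13.23%.
Headline unemployment rate = 12.86 / 163.33 = 7.87%.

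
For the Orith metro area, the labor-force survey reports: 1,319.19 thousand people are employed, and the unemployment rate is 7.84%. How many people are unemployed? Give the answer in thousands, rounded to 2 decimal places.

Let U be the number unemployed. The labor force is E + U, and U/(E+U) = 0.0784.
So U = 0.0784 × 1,319.19 / (1 − 0.0784) = 103.4245 / 0.9216 ≈ 112.22 thousand.

About 112.22 thousand are unemployed.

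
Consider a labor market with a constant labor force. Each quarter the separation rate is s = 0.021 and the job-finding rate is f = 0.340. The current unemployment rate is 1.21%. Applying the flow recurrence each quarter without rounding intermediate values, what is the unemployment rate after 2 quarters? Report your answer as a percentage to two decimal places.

With a fixed labor force, u_{t+1} = u_t + s·(1−u_t) − f·u_t = u_t·(1−s−f) + s.
Here 1−s−f = 0.639 and s = 0.021.
u_1 = 0.012100 × 0.639 + 0.021 = 0.028732.
u_2 = 0.028732 × 0.639 + 0.021 = 0.039360.

Unemployment rate after two quarters ≈ 3.94%.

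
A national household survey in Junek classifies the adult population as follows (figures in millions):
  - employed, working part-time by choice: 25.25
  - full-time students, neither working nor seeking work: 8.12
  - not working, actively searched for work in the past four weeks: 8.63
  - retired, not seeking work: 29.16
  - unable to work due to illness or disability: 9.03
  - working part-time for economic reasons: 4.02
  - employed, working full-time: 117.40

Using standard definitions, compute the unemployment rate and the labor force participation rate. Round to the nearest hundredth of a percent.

Unemployment rate ≈ 5.56%; labor force participation rate ≈ 77.03%.

Employed = 25.25 + 4.02 + 117.40 = 146.67 million (anyone who worked, including part-time for economic reasons, counts as employed).
Unemployed = 8.63 million.
Labor force = 146.67 + 8.63 = 155.30 million.
Not in labor force = 8.12 + 29.16 + 9.03 = 46.31 million (those not working and not actively searching are outside the labor force).
Civilian working-age population = 155.30 + 46.31 = 201.61 million.
Unemployment rate = 8.63 / 155.30 = 5.56%.
Labor force participation rate = 155.30 / 201.61 = 77.03%.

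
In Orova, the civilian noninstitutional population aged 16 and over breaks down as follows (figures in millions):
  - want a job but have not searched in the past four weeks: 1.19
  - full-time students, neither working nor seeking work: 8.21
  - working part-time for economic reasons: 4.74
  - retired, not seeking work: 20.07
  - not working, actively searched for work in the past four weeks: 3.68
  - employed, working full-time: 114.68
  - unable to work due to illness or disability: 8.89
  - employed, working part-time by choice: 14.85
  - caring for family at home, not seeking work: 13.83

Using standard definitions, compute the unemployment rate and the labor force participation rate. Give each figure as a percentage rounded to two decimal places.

Employed = 4.74 + 114.68 + 14.85 = 134.27 million (anyone who worked, including part-time for economic reasons, counts as employed).
Unemployed = 3.68 million.
Labor force = 134.27 + 3.68 = 137.95 million.
Not in labor force = 1.19 + 8.21 + 20.07 + 8.89 + 13.83 = 52.19 million (those not working and not actively searching are outside the labor force — including those who want a job but have given up searching).
Civilian working-age population = 137.95 + 52.19 = 190.14 million.
Unemployment rate = 3.68 / 137.95 = 2.67%.
Labor force participation rate = 137.95 / 190.14 = 72.55%.

Unemployment rate ≈ 2.67%; labor force participation rate ≈ 72.55%.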